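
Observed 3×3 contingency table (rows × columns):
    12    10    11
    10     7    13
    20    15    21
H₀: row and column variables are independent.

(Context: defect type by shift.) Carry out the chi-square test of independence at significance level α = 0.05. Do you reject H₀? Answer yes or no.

Row totals [33, 30, 56], col totals [42, 32, 45], n=119
χ² = (12−11.65)²/11.65 + (10−8.87)²/8.87 + (11−12.48)²/12.48 + (10−10.59)²/10.59 + (7−8.07)²/8.07 + (13−11.34)²/11.34 + (20−19.76)²/19.76 + (15−15.06)²/15.06 + (21−21.18)²/21.18 = 0.7488
df = 4
p-value (upper-tail) = 0.94518
At α=0.05: p ≥ α → fail to reject H₀

reject H₀: no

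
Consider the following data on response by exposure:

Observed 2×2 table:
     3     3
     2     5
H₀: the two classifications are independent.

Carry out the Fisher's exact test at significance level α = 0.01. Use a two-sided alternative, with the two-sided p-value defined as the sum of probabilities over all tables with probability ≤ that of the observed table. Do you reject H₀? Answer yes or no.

Margins: r₁=6, r₂=7, c₁=5, c₂=8, n=13
p_obs = C(6,3)·C(7,2)/C(13,5); sum pmf over tables with pmf ≤ p_obs
p-value (two-sided) = 0.59207
At α=0.01: p ≥ α → fail to reject H₀

reject H₀: no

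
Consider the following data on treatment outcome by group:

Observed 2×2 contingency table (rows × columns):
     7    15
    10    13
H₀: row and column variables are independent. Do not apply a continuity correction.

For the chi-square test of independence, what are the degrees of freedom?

degrees of freedom = 1

df = (r−1)(c−1) = (2−1)·(2−1) = 1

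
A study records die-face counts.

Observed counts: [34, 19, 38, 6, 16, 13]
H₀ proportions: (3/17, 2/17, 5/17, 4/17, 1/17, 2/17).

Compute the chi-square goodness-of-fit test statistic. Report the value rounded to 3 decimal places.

n = 126; E_i = n·p_i = [22.24, 14.82, 37.06, 29.65, 7.41, 14.82]
χ² = (34−22.24)²/22.24 + (19−14.82)²/14.82 + (38−37.06)²/37.06 + (6−29.65)²/29.65 + (16−7.41)²/7.41 + (13−14.82)²/14.82 = 36.4624
df = 5

test statistic = 36.462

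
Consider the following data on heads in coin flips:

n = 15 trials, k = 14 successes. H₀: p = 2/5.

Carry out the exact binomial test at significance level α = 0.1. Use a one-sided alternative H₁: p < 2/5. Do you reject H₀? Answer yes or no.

Exact binomial: n=15, k=14, p₀=2/5=0.4000
P(X≤14) from Σ C(n,i)·p₀^i·(1−p₀)^(n−i)
p-value (one-sided, H₁ less) = 1.00000
At α=0.1: p ≥ α → fail to reject H₀

reject H₀: no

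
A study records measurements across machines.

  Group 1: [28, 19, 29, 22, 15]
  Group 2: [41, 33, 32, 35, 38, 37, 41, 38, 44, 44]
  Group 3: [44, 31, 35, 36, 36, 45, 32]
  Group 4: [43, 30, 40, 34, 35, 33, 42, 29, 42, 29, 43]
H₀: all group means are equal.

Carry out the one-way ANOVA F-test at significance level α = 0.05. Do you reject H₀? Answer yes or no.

Group means [22.60, 38.30, 37.00, 36.36], grand mean 35.000
SSB = Σnᵢ(x̄ᵢ−x̄)² = 926.155; SSW = ΣΣ(x−x̄ᵢ)² = 813.845
MSB = 926.155/3 = 308.7182; MSW = 813.845/29 = 28.0636
F = MSB/MSW = 11.0006
df = (3, 29)
p-value (upper-tail) = 0.00005
At α=0.05: p < α → reject H₀

reject H₀: yes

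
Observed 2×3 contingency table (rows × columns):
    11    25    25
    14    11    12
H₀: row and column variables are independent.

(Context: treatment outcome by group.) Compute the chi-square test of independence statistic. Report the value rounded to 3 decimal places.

test statistic = 4.781

Row totals [61, 37], col totals [25, 36, 37], n=98
χ² = (11−15.56)²/15.56 + (25−22.41)²/22.41 + (25−23.03)²/23.03 + (14−9.44)²/9.44 + (11−13.59)²/13.59 + (12−13.97)²/13.97 = 4.7812
df = 2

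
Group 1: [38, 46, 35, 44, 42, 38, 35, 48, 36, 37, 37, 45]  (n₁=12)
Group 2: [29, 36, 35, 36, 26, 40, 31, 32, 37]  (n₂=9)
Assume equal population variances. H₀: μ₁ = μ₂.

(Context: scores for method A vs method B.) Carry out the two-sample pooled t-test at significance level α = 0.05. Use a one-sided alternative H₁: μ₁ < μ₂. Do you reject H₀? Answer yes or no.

x̄₁=40.083, s₁=4.641, n₁=12
x̄₂=33.556, s₂=4.391, n₂=9
s_p² = [11·4.641² + 8·4.391²]/19 = 20.5863
SE = √(s_p²·(1/12+1/9)) = 2.0007
t = (40.083−33.556)/2.0007 = 3.2627
df = 19
p-value (one-sided, H₁ less) = 0.99795
At α=0.05: p ≥ α → fail to reject H₀

reject H₀: no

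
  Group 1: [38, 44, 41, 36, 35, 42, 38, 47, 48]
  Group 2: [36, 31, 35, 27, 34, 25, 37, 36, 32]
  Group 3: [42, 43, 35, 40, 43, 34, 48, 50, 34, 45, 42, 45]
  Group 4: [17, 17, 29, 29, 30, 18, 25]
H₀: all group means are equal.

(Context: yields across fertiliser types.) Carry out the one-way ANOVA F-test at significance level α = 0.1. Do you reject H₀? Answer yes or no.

Group means [41.00, 32.56, 41.75, 23.57], grand mean 35.892
SSB = Σnᵢ(x̄ᵢ−x̄)² = 1809.381; SSW = ΣΣ(x−x̄ᵢ)² = 836.187
MSB = 1809.381/3 = 603.1270; MSW = 836.187/33 = 25.3390
F = MSB/MSW = 23.8023
df = (3, 33)
p-value (upper-tail) = 0.00000
At α=0.1: p < α → reject H₀

reject H₀: yes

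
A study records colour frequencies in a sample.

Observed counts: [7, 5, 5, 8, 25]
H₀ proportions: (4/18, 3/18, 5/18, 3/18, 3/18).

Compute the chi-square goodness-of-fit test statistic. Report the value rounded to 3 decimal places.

test statistic = 41.890

n = 50; E_i = n·p_i = [11.11, 8.33, 13.89, 8.33, 8.33]
χ² = (7−11.11)²/11.11 + (5−8.33)²/8.33 + (5−13.89)²/13.89 + (8−8.33)²/8.33 + (25−8.33)²/8.33 = 41.8900
df = 4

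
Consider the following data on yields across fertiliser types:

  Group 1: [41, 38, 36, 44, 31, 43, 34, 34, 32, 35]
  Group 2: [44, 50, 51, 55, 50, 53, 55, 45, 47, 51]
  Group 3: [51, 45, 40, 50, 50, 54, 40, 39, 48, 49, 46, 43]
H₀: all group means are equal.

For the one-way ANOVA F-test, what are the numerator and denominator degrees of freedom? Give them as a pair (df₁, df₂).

degrees of freedom = [2, 29]

k = 3 groups, N = 32 total
df = (k−1, N−k) = (3−1, 32−3) = (2, 29)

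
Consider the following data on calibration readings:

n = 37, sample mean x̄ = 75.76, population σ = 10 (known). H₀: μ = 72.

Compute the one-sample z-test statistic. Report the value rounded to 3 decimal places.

test statistic = 2.287

SE = σ/√n = 10/√37 = 1.6440
z = (x̄−μ₀)/SE = (75.76−72)/1.6440 = 2.2871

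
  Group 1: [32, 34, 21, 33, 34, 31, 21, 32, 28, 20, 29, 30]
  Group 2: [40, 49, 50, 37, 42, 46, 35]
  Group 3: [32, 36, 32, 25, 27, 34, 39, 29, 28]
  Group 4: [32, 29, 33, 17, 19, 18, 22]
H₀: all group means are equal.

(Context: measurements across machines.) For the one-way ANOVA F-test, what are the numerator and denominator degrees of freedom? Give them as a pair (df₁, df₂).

k = 4 groups, N = 35 total
df = (k−1, N−k) = (4−1, 35−4) = (3, 31)

degrees of freedom = [3, 31]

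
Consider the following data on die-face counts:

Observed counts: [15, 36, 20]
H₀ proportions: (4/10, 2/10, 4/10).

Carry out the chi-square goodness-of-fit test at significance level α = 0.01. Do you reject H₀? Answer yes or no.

reject H₀: yes

n = 71; E_i = n·p_i = [28.40, 14.20, 28.40]
χ² = (15−28.40)²/28.40 + (36−14.20)²/14.20 + (20−28.40)²/28.40 = 42.2746
df = 2
p-value (upper-tail) = 0.00000
At α=0.01: p < α → reject H₀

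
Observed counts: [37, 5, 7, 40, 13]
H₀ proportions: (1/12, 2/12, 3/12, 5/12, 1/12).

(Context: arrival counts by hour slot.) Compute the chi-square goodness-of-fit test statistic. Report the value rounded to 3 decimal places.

n = 102; E_i = n·p_i = [8.50, 17.00, 25.50, 42.50, 8.50]
χ² = (37−8.50)²/8.50 + (5−17.00)²/17.00 + (7−25.50)²/25.50 + (40−42.50)²/42.50 + (13−8.50)²/8.50 = 119.9804
df = 4

test statistic = 119.980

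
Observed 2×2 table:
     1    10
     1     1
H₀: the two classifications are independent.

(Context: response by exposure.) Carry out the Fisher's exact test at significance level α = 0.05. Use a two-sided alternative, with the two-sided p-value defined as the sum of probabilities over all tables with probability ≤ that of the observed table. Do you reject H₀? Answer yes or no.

reject H₀: no

Margins: r₁=11, r₂=2, c₁=2, c₂=11, n=13
p_obs = C(11,1)·C(2,1)/C(13,2); sum pmf over tables with pmf ≤ p_obs
p-value (two-sided) = 0.29487
At α=0.05: p ≥ α → fail to reject H₀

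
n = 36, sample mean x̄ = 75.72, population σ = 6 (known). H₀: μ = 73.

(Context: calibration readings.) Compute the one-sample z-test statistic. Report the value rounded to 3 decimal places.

test statistic = 2.720

SE = σ/√n = 6/√36 = 1.0000
z = (x̄−μ₀)/SE = (75.72−73)/1.0000 = 2.7200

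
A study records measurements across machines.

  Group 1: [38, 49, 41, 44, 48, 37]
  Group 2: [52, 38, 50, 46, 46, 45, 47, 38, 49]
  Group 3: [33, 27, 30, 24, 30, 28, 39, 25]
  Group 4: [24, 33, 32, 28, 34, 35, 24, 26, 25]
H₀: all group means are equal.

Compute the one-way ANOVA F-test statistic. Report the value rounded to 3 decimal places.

Group means [42.83, 45.67, 29.50, 29.00], grand mean 36.406
SSB = Σnᵢ(x̄ᵢ−x̄)² = 1894.885; SSW = ΣΣ(x−x̄ᵢ)² = 640.833
MSB = 1894.885/3 = 631.6285; MSW = 640.833/28 = 22.8869
F = MSB/MSW = 27.5978
df = (3, 28)

test statistic = 27.598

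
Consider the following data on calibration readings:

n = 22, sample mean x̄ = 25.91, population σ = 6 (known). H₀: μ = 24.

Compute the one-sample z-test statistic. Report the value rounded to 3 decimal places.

test statistic = 1.493

SE = σ/√n = 6/√22 = 1.2792
z = (x̄−μ₀)/SE = (25.91−24)/1.2792 = 1.4931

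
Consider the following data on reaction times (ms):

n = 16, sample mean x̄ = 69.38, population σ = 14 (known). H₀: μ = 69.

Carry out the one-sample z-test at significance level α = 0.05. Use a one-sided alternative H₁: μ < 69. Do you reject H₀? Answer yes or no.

reject H₀: no

SE = σ/√n = 14/√16 = 3.5000
z = (x̄−μ₀)/SE = (69.38−69)/3.5000 = 0.1086
p-value (one-sided, H₁ less) = 0.54323
At α=0.05: p ≥ α → fail to reject H₀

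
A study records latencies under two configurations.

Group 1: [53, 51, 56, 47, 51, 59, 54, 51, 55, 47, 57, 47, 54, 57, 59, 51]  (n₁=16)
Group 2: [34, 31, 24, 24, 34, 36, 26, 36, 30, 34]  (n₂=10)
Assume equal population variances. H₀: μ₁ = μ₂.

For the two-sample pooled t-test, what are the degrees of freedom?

df = n₁ + n₂ − 2 = 16 + 10 − 2 = 24

degrees of freedom = 24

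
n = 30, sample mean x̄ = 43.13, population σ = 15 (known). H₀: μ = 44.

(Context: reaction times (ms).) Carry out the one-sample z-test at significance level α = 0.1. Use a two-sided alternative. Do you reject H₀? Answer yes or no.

SE = σ/√n = 15/√30 = 2.7386
z = (x̄−μ₀)/SE = (43.13−44)/2.7386 = -0.3177
p-value (two-sided) = 0.75073
At α=0.1: p ≥ α → fail to reject H₀

reject H₀: no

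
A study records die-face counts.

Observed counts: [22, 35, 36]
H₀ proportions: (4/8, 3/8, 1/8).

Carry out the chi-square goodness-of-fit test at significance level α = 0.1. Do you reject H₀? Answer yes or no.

n = 93; E_i = n·p_i = [46.50, 34.88, 11.62]
χ² = (22−46.50)²/46.50 + (35−34.88)²/34.88 + (36−11.62)²/11.62 = 64.0179
df = 2
p-value (upper-tail) = 0.00000
At α=0.1: p < α → reject H₀

reject H₀: yes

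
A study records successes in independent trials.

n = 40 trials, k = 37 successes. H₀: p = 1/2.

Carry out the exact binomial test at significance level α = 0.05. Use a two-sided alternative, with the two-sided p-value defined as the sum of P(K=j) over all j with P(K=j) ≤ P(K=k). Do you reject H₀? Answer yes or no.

Exact binomial: n=40, k=37, p₀=1/2=0.5000
P(X=j) = C(n,j)·p₀^j·(1−p₀)^(n−j); p = Σ P(X=j) over j with P(X=j) ≤ P(X=37)
p-value (two-sided) = 0.00000
At α=0.05: p < α → reject H₀

reject H₀: yes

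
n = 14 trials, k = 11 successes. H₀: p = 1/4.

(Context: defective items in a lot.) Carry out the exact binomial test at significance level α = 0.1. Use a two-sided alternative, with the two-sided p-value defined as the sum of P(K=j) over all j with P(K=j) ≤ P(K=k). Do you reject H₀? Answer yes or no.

Exact binomial: n=14, k=11, p₀=1/4=0.2500
P(X=j) = C(n,j)·p₀^j·(1−p₀)^(n−j); p = Σ P(X=j) over j with P(X=j) ≤ P(X=11)
p-value (two-sided) = 0.00004
At α=0.1: p < α → reject H₀

reject H₀: yes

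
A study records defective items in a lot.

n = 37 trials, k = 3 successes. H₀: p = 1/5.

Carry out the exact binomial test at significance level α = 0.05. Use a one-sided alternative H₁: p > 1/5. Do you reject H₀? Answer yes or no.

reject H₀: no

Exact binomial: n=37, k=3, p₀=1/5=0.2000
P(X≥3) from Σ C(n,i)·p₀^i·(1−p₀)^(n−i)
p-value (one-sided, H₁ greater) = 0.98653
At α=0.05: p ≥ α → fail to reject H₀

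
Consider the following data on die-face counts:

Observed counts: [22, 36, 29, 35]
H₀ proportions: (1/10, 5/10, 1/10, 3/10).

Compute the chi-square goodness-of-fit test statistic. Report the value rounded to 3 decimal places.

test statistic = 41.322

n = 122; E_i = n·p_i = [12.20, 61.00, 12.20, 36.60]
χ² = (22−12.20)²/12.20 + (36−61.00)²/61.00 + (29−12.20)²/12.20 + (35−36.60)²/36.60 = 41.3224
df = 3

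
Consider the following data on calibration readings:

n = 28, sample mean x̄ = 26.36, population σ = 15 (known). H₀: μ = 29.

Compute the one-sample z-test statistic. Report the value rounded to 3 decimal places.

test statistic = -0.931

SE = σ/√n = 15/√28 = 2.8347
z = (x̄−μ₀)/SE = (26.36−29)/2.8347 = -0.9313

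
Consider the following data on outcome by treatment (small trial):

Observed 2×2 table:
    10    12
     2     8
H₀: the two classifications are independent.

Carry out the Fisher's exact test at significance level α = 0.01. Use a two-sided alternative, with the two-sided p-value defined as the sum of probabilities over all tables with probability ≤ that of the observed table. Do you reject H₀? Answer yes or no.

reject H₀: no

Margins: r₁=22, r₂=10, c₁=12, c₂=20, n=32
p_obs = C(22,10)·C(10,2)/C(32,12); sum pmf over tables with pmf ≤ p_obs
p-value (two-sided) = 0.24790
At α=0.01: p ≥ α → fail to reject H₀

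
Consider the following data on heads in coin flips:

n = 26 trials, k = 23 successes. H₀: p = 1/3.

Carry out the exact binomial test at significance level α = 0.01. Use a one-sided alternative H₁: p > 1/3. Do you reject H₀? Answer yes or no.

Exact binomial: n=26, k=23, p₀=1/3=0.3333
P(X≥23) from Σ C(n,i)·p₀^i·(1−p₀)^(n−i)
p-value (one-sided, H₁ greater) = 0.00000
At α=0.01: p < α → reject H₀

reject H₀: yes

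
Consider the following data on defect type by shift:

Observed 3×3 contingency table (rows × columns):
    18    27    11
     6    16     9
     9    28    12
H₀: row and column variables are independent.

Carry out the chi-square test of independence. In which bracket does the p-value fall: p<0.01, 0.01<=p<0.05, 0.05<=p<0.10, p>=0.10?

Row totals [56, 31, 49], col totals [33, 71, 32], n=136
χ² = (18−13.59)²/13.59 + (27−29.24)²/29.24 + (11−13.18)²/13.18 + (6−7.52)²/7.52 + (16−16.18)²/16.18 + (9−7.29)²/7.29 + (9−11.89)²/11.89 + (28−25.58)²/25.58 + (12−11.53)²/11.53 = 3.6221
df = 4
p-value (upper-tail) = 0.45955
→ bracket: p>=0.10

p-value bracket: p>=0.10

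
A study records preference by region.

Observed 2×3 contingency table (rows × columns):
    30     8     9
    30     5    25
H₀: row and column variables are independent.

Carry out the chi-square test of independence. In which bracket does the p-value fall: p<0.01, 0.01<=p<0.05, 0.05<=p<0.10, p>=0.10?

Row totals [47, 60], col totals [60, 13, 34], n=107
χ² = (30−26.36)²/26.36 + (8−5.71)²/5.71 + (9−14.93)²/14.93 + (30−33.64)²/33.64 + (5−7.29)²/7.29 + (25−19.07)²/19.07 = 6.7418
df = 2
p-value (upper-tail) = 0.03436
→ bracket: 0.01<=p<0.05

p-value bracket: 0.01<=p<0.05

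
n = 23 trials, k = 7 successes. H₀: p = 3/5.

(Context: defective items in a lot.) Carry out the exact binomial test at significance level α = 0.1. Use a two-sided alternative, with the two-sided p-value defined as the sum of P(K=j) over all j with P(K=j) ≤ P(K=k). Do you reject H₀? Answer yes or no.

reject H₀: yes

Exact binomial: n=23, k=7, p₀=3/5=0.6000
P(X=j) = C(n,j)·p₀^j·(1−p₀)^(n−j); p = Σ P(X=j) over j with P(X=j) ≤ P(X=7)
p-value (two-sided) = 0.00499
At α=0.1: p < α → reject H₀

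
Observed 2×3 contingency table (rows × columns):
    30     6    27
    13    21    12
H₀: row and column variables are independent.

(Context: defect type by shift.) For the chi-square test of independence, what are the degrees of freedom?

df = (r−1)(c−1) = (2−1)·(3−1) = 2

degrees of freedom = 2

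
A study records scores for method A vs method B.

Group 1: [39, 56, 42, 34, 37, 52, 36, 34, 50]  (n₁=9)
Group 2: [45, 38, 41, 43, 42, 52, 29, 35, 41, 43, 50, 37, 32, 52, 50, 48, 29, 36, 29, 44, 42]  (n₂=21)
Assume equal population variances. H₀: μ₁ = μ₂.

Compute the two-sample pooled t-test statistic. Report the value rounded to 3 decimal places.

x̄₁=42.222, s₁=8.348, n₁=9
x̄₂=40.857, s₂=7.371, n₂=21
s_p² = [8·8.348² + 20·7.371²]/28 = 58.7188
SE = √(s_p²·(1/9+1/21)) = 3.0529
t = (42.222−40.857)/3.0529 = 0.4471
df = 28

test statistic = 0.447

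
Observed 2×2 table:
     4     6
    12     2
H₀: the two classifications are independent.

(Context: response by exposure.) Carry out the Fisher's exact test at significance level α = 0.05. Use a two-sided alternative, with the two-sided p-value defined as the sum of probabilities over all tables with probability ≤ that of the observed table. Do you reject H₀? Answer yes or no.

Margins: r₁=10, r₂=14, c₁=16, c₂=8, n=24
p_obs = C(10,4)·C(14,12)/C(24,16); sum pmf over tables with pmf ≤ p_obs
p-value (two-sided) = 0.03241
At α=0.05: p < α → reject H₀

reject H₀: yes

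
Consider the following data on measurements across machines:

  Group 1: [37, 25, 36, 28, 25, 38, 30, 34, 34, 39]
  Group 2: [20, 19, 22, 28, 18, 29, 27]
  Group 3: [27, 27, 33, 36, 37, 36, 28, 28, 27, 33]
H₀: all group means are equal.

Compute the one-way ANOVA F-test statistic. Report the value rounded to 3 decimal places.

test statistic = 8.843

Group means [32.60, 23.29, 31.20], grand mean 29.667
SSB = Σnᵢ(x̄ᵢ−x̄)² = 394.571; SSW = ΣΣ(x−x̄ᵢ)² = 535.429
MSB = 394.571/2 = 197.2857; MSW = 535.429/24 = 22.3095
F = MSB/MSW = 8.8431
df = (2, 24)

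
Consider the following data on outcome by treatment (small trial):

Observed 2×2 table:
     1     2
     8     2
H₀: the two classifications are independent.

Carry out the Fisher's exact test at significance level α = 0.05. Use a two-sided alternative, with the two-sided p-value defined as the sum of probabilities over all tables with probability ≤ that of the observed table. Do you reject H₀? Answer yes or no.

reject H₀: no

Margins: r₁=3, r₂=10, c₁=9, c₂=4, n=13
p_obs = C(3,1)·C(10,8)/C(13,9); sum pmf over tables with pmf ≤ p_obs
p-value (two-sided) = 0.20280
At α=0.05: p ≥ α → fail to reject H₀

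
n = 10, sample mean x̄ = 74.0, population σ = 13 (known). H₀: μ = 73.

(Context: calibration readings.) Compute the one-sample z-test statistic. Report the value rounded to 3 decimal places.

SE = σ/√n = 13/√10 = 4.1110
z = (x̄−μ₀)/SE = (74.0−73)/4.1110 = 0.2433

test statistic = 0.243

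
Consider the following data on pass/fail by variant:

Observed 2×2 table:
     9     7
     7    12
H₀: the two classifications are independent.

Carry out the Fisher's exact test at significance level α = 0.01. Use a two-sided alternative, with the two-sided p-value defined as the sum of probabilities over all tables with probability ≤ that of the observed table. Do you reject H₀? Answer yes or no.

Margins: r₁=16, r₂=19, c₁=16, c₂=19, n=35
p_obs = C(16,9)·C(19,7)/C(35,16); sum pmf over tables with pmf ≤ p_obs
p-value (two-sided) = 0.31789
At α=0.01: p ≥ α → fail to reject H₀

reject H₀: no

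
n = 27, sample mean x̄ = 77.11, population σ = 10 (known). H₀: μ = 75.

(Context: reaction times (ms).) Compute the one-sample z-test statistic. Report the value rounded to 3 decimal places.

SE = σ/√n = 10/√27 = 1.9245
z = (x̄−μ₀)/SE = (77.11−75)/1.9245 = 1.0964

test statistic = 1.096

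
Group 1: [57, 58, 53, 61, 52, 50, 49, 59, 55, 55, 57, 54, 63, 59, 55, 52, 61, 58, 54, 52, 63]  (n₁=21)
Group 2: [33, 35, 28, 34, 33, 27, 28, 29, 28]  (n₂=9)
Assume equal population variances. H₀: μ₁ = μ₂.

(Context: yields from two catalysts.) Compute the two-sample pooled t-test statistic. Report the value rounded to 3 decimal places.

test statistic = 16.779

x̄₁=56.048, s₁=4.056, n₁=21
x̄₂=30.556, s₂=3.127, n₂=9
s_p² = [20·4.056² + 8·3.127²]/28 = 14.5420
SE = √(s_p²·(1/21+1/9)) = 1.5193
t = (56.048−30.556)/1.5193 = 16.7789
df = 28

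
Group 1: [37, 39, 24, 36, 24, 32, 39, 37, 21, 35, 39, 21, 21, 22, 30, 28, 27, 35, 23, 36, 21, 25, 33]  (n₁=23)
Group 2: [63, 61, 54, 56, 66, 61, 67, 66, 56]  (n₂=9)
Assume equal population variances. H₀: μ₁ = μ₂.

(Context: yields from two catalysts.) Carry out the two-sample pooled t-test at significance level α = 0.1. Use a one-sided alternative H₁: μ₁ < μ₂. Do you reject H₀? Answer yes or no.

x̄₁=29.783, s₁=6.815, n₁=23
x̄₂=61.111, s₂=4.859, n₂=9
s_p² = [22·6.815² + 8·4.859²]/30 = 40.3601
SE = √(s_p²·(1/23+1/9)) = 2.4978
t = (29.783−61.111)/2.4978 = -12.5422
df = 30
p-value (one-sided, H₁ less) = 0.00000
At α=0.1: p < α → reject H₀

reject H₀: yes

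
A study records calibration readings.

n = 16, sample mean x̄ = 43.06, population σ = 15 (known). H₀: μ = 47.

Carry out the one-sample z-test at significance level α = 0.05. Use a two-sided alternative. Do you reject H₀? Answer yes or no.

reject H₀: no

SE = σ/√n = 15/√16 = 3.7500
z = (x̄−μ₀)/SE = (43.06−47)/3.7500 = -1.0507
p-value (two-sided) = 0.29341
At α=0.05: p ≥ α → fail to reject H₀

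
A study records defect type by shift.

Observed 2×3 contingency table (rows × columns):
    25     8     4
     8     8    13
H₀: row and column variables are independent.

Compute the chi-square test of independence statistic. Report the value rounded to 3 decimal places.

Row totals [37, 29], col totals [33, 16, 17], n=66
χ² = (25−18.50)²/18.50 + (8−8.97)²/8.97 + (4−9.53)²/9.53 + (8−14.50)²/14.50 + (8−7.03)²/7.03 + (13−7.47)²/7.47 = 12.7398
df = 2

test statistic = 12.740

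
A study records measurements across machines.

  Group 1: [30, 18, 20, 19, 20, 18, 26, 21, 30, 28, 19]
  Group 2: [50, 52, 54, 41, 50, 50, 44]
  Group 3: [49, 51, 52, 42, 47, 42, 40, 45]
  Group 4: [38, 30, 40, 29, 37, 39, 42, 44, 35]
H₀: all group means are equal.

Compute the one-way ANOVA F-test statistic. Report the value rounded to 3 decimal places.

test statistic = 56.850

Group means [22.64, 48.71, 46.00, 37.11], grand mean 36.914
SSB = Σnᵢ(x̄ᵢ−x̄)² = 3877.880; SSW = ΣΣ(x−x̄ᵢ)² = 704.863
MSB = 3877.880/3 = 1292.6266; MSW = 704.863/31 = 22.7375
F = MSB/MSW = 56.8500
df = (3, 31)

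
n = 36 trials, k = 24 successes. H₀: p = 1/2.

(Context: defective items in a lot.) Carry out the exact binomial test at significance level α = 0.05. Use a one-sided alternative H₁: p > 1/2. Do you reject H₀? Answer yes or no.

Exact binomial: n=36, k=24, p₀=1/2=0.5000
P(X≥24) from Σ C(n,i)·p₀^i·(1−p₀)^(n−i)
p-value (one-sided, H₁ greater) = 0.03262
At α=0.05: p < α → reject H₀

reject H₀: yes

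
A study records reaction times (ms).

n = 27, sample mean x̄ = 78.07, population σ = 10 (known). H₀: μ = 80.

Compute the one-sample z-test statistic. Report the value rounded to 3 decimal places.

test statistic = -1.003

SE = σ/√n = 10/√27 = 1.9245
z = (x̄−μ₀)/SE = (78.07−80)/1.9245 = -1.0029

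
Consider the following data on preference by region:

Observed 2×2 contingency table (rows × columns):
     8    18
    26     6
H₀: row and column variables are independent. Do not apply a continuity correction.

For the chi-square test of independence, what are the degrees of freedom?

df = (r−1)(c−1) = (2−1)·(2−1) = 1

degrees of freedom = 1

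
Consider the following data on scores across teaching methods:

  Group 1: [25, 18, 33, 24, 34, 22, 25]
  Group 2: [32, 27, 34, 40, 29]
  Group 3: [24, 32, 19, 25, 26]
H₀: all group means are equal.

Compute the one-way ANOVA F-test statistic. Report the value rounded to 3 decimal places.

Group means [25.86, 32.40, 25.20], grand mean 27.588
SSB = Σnᵢ(x̄ᵢ−x̄)² = 165.261; SSW = ΣΣ(x−x̄ᵢ)² = 386.857
MSB = 165.261/2 = 82.6303; MSW = 386.857/14 = 27.6327
F = MSB/MSW = 2.9903
df = (2, 14)

test statistic = 2.990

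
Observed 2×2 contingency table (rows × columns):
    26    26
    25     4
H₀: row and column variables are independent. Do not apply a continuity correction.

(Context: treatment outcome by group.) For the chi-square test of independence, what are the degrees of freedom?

degrees of freedom = 1

df = (r−1)(c−1) = (2−1)·(2−1) = 1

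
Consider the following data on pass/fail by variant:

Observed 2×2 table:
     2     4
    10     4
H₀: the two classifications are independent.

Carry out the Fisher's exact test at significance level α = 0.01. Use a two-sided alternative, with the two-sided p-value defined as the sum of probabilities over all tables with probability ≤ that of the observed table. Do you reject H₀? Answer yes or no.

reject H₀: no

Margins: r₁=6, r₂=14, c₁=12, c₂=8, n=20
p_obs = C(6,2)·C(14,10)/C(20,12); sum pmf over tables with pmf ≤ p_obs
p-value (two-sided) = 0.16109
At α=0.01: p ≥ α → fail to reject H₀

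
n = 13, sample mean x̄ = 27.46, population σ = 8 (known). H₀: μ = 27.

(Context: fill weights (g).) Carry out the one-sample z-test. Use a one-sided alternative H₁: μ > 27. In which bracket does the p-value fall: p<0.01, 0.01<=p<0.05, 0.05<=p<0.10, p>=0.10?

SE = σ/√n = 8/√13 = 2.2188
z = (x̄−μ₀)/SE = (27.46−27)/2.2188 = 0.2073
p-value (one-sided, H₁ greater) = 0.41788
→ bracket: p>=0.10

p-value bracket: p>=0.10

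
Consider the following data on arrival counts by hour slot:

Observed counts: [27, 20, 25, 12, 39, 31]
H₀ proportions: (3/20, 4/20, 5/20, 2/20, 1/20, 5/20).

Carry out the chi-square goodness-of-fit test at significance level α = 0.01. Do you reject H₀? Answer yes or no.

n = 154; E_i = n·p_i = [23.10, 30.80, 38.50, 15.40, 7.70, 38.50]
χ² = (27−23.10)²/23.10 + (20−30.80)²/30.80 + (25−38.50)²/38.50 + (12−15.40)²/15.40 + (39−7.70)²/7.70 + (31−38.50)²/38.50 = 138.6234
df = 5
p-value (upper-tail) = 0.00000
At α=0.01: p < α → reject H₀

reject H₀: yes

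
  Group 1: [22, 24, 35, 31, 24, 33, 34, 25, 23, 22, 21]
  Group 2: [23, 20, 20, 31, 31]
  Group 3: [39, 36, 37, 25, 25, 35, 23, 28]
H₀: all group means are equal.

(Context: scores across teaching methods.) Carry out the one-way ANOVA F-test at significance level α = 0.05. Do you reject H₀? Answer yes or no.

Group means [26.73, 25.00, 31.00], grand mean 27.792
SSB = Σnᵢ(x̄ᵢ−x̄)² = 133.777; SSW = ΣΣ(x−x̄ᵢ)² = 700.182
MSB = 133.777/2 = 66.8883; MSW = 700.182/21 = 33.3420
F = MSB/MSW = 2.0061
df = (2, 21)
p-value (upper-tail) = 0.15948
At α=0.05: p ≥ α → fail to reject H₀

reject H₀: no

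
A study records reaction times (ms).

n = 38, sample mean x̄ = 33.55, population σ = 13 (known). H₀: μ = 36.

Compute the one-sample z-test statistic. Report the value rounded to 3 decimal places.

SE = σ/√n = 13/√38 = 2.1089
z = (x̄−μ₀)/SE = (33.55−36)/2.1089 = -1.1618

test statistic = -1.162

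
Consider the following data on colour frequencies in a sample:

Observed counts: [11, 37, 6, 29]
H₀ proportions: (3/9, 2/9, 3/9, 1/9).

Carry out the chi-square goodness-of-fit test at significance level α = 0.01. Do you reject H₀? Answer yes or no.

n = 83; E_i = n·p_i = [27.67, 18.44, 27.67, 9.22]
χ² = (11−27.67)²/27.67 + (37−18.44)²/18.44 + (6−27.67)²/27.67 + (29−9.22)²/9.22 = 88.0904
df = 3
p-value (upper-tail) = 0.00000
At α=0.01: p < α → reject H₀

reject H₀: yes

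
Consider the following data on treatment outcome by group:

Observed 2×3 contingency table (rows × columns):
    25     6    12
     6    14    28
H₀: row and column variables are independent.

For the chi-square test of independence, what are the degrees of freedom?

df = (r−1)(c−1) = (2−1)·(3−1) = 2

degrees of freedom = 2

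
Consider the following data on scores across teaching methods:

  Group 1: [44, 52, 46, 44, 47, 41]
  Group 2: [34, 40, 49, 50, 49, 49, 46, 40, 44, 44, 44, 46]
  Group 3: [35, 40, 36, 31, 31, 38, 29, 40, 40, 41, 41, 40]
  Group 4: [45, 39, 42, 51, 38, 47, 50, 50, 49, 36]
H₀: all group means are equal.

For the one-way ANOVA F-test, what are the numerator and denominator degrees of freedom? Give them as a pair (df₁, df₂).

k = 4 groups, N = 40 total
df = (k−1, N−k) = (4−1, 40−4) = (3, 36)

degrees of freedom = [3, 36]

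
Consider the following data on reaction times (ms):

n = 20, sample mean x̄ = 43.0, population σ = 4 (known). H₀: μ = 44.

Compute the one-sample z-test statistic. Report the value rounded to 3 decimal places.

test statistic = -1.118

SE = σ/√n = 4/√20 = 0.8944
z = (x̄−μ₀)/SE = (43.0−44)/0.8944 = -1.1180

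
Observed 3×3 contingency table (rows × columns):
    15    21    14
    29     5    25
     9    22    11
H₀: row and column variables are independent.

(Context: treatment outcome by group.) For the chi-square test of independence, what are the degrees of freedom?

df = (r−1)(c−1) = (3−1)·(3−1) = 4

degrees of freedom = 4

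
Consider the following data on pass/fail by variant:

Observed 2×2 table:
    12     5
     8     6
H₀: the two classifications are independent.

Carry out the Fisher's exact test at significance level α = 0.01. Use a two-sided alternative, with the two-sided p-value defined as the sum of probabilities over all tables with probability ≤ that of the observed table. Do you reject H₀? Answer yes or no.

reject H₀: no

Margins: r₁=17, r₂=14, c₁=20, c₂=11, n=31
p_obs = C(17,12)·C(14,8)/C(31,20); sum pmf over tables with pmf ≤ p_obs
p-value (two-sided) = 0.47747
At α=0.01: p ≥ α → fail to reject H₀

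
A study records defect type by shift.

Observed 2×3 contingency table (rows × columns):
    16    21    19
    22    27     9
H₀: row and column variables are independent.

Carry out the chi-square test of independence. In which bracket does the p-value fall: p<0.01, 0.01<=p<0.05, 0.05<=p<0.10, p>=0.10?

p-value bracket: 0.05<=p<0.10

Row totals [56, 58], col totals [38, 48, 28], n=114
χ² = (16−18.67)²/18.67 + (21−23.58)²/23.58 + (19−13.75)²/13.75 + (22−19.33)²/19.33 + (27−24.42)²/24.42 + (9−14.25)²/14.25 = 5.2353
df = 2
p-value (upper-tail) = 0.07297
→ bracket: 0.05<=p<0.10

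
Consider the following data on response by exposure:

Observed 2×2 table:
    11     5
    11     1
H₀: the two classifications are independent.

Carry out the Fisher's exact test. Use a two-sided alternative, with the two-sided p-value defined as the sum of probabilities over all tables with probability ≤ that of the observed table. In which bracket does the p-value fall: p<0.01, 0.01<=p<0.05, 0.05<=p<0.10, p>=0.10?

p-value bracket: p>=0.10

Margins: r₁=16, r₂=12, c₁=22, c₂=6, n=28
p_obs = C(16,11)·C(12,11)/C(28,22); sum pmf over tables with pmf ≤ p_obs
p-value (two-sided) = 0.19648
→ bracket: p>=0.10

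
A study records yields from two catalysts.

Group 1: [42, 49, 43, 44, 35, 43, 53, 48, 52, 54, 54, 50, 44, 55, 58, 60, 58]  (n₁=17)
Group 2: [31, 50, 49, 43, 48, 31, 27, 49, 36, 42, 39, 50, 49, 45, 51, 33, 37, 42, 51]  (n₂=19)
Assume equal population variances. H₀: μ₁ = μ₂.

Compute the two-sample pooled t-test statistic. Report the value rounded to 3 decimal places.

test statistic = 2.944

x̄₁=49.529, s₁=6.884, n₁=17
x̄₂=42.263, s₂=7.816, n₂=19
s_p² = [16·6.884² + 18·7.816²]/34 = 54.6447
SE = √(s_p²·(1/17+1/19)) = 2.4679
t = (49.529−42.263)/2.4679 = 2.9443
df = 34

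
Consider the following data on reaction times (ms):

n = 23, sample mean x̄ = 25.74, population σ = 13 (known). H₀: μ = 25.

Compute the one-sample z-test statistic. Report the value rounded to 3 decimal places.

SE = σ/√n = 13/√23 = 2.7107
z = (x̄−μ₀)/SE = (25.74−25)/2.7107 = 0.2730

test statistic = 0.273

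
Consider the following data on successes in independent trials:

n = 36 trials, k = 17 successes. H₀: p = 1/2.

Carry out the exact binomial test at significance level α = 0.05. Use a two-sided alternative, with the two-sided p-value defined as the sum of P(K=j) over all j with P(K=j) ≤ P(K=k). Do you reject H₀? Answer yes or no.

reject H₀: no

Exact binomial: n=36, k=17, p₀=1/2=0.5000
P(X=j) = C(n,j)·p₀^j·(1−p₀)^(n−j); p = Σ P(X=j) over j with P(X=j) ≤ P(X=17)
p-value (two-sided) = 0.86794
At α=0.05: p ≥ α → fail to reject H₀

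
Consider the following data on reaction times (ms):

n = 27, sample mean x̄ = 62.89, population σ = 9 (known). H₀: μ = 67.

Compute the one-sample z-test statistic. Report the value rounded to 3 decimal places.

SE = σ/√n = 9/√27 = 1.7321
z = (x̄−μ₀)/SE = (62.89−67)/1.7321 = -2.3729

test statistic = -2.373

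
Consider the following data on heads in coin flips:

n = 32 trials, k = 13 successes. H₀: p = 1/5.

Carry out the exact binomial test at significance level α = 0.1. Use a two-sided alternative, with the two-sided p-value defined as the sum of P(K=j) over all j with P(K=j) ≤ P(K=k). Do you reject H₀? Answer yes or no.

Exact binomial: n=32, k=13, p₀=1/5=0.2000
P(X=j) = C(n,j)·p₀^j·(1−p₀)^(n−j); p = Σ P(X=j) over j with P(X=j) ≤ P(X=13)
p-value (two-sided) = 0.00685
At α=0.1: p < α → reject H₀

reject H₀: yes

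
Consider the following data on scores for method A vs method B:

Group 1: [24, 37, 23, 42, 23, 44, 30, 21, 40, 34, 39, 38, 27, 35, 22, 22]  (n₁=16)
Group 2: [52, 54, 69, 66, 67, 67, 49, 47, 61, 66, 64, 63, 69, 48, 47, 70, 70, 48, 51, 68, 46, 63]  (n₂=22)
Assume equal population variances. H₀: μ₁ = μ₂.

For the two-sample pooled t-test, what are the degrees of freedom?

df = n₁ + n₂ − 2 = 16 + 22 − 2 = 36

degrees of freedom = 36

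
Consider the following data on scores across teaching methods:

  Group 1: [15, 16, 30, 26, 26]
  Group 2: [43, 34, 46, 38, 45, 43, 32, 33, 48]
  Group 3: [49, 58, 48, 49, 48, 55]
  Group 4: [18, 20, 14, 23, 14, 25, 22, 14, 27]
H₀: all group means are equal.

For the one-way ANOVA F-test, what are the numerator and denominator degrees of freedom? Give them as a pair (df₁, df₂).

degrees of freedom = [3, 25]

k = 4 groups, N = 29 total
df = (k−1, N−k) = (4−1, 29−4) = (3, 25)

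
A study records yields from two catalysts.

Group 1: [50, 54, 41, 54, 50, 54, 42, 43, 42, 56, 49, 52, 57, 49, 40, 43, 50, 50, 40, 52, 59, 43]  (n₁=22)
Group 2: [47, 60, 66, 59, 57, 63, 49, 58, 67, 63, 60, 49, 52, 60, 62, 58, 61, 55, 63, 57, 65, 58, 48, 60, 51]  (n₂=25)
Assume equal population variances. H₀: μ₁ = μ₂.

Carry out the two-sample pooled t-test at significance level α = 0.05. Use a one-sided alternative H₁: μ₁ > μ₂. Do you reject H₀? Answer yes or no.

x̄₁=48.636, s₁=5.933, n₁=22
x̄₂=57.920, s₂=5.737, n₂=25
s_p² = [21·5.933² + 24·5.737²]/45 = 33.9762
SE = √(s_p²·(1/22+1/25)) = 1.7039
t = (48.636−57.920)/1.7039 = -5.4483
df = 45
p-value (one-sided, H₁ greater) = 1.00000
At α=0.05: p ≥ α → fail to reject H₀

reject H₀: no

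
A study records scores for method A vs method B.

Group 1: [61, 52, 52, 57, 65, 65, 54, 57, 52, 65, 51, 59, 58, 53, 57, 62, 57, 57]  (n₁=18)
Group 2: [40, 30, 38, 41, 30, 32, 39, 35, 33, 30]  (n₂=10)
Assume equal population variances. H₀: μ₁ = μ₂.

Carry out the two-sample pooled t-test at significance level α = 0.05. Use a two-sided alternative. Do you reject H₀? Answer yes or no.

reject H₀: yes

x̄₁=57.444, s₁=4.668, n₁=18
x̄₂=34.800, s₂=4.392, n₂=10
s_p² = [17·4.668² + 9·4.392²]/26 = 20.9248
SE = √(s_p²·(1/18+1/10)) = 1.8042
t = (57.444−34.800)/1.8042 = 12.5513
df = 26
p-value (two-sided) = 0.00000
At α=0.05: p < α → reject H₀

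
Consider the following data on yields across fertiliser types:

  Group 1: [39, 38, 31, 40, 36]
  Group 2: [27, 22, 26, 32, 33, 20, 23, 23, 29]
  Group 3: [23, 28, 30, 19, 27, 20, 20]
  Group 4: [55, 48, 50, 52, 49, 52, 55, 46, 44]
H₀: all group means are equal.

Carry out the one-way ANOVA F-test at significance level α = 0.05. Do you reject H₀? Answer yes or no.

reject H₀: yes

Group means [36.80, 26.11, 23.86, 50.11], grand mean 34.567
SSB = Σnᵢ(x̄ᵢ−x̄)² = 3645.932; SSW = ΣΣ(x−x̄ᵢ)² = 449.435
MSB = 3645.932/3 = 1215.3106; MSW = 449.435/26 = 17.2860
F = MSB/MSW = 70.3062
df = (3, 26)
p-value (upper-tail) = 0.00000
At α=0.05: p < α → reject H₀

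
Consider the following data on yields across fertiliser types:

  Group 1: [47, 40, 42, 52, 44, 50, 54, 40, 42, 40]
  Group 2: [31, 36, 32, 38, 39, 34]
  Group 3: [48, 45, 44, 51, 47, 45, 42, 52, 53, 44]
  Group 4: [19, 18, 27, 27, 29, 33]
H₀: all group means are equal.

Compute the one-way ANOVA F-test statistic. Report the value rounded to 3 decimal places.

Group means [45.10, 35.00, 47.10, 25.50], grand mean 40.156
SSB = Σnᵢ(x̄ᵢ−x̄)² = 2174.919; SSW = ΣΣ(x−x̄ᵢ)² = 605.300
MSB = 2174.919/3 = 724.9729; MSW = 605.300/28 = 21.6179
F = MSB/MSW = 33.5358
df = (3, 28)

test statistic = 33.536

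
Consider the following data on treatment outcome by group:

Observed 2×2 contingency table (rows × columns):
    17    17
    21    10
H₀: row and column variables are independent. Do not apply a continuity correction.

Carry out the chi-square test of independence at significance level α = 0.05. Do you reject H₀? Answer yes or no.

reject H₀: no

Row totals [34, 31], col totals [38, 27], n=65
χ² = (17−19.88)²/19.88 + (17−14.12)²/14.12 + (21−18.12)²/18.12 + (10−12.88)²/12.88 = 2.1019
df = 1
p-value (upper-tail) = 0.14712
At α=0.05: p ≥ α → fail to reject H₀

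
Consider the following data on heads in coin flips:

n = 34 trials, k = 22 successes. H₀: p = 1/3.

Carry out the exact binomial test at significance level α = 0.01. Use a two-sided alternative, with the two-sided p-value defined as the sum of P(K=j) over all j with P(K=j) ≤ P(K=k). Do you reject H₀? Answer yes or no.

Exact binomial: n=34, k=22, p₀=1/3=0.3333
P(X=j) = C(n,j)·p₀^j·(1−p₀)^(n−j); p = Σ P(X=j) over j with P(X=j) ≤ P(X=22)
p-value (two-sided) = 0.00020
At α=0.01: p < α → reject H₀

reject H₀: yes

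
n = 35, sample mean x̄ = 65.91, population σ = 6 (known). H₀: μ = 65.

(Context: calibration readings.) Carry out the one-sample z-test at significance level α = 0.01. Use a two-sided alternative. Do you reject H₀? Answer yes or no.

reject H₀: no

SE = σ/√n = 6/√35 = 1.0142
z = (x̄−μ₀)/SE = (65.91−65)/1.0142 = 0.8973
p-value (two-sided) = 0.36957
At α=0.01: p ≥ α → fail to reject H₀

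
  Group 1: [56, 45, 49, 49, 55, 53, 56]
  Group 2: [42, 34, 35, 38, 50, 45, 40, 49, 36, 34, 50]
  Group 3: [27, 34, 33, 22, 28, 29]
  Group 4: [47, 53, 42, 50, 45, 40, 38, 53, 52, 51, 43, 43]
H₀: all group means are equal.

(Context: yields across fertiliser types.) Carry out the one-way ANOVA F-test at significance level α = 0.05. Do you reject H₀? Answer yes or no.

Group means [51.86, 41.18, 28.83, 46.42], grand mean 42.944
SSB = Σnᵢ(x̄ᵢ−x̄)² = 1929.645; SSW = ΣΣ(x−x̄ᵢ)² = 924.244
MSB = 1929.645/3 = 643.2151; MSW = 924.244/32 = 28.8826
F = MSB/MSW = 22.2700
df = (3, 32)
p-value (upper-tail) = 0.00000
At α=0.05: p < α → reject H₀

reject H₀: yes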